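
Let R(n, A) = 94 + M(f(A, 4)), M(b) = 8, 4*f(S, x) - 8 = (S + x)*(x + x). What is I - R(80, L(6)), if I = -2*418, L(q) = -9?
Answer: -938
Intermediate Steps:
I = -836
f(S, x) = 2 + x*(S + x)/2 (f(S, x) = 2 + ((S + x)*(x + x))/4 = 2 + ((S + x)*(2*x))/4 = 2 + (2*x*(S + x))/4 = 2 + x*(S + x)/2)
R(n, A) = 102 (R(n, A) = 94 + 8 = 102)
I - R(80, L(6)) = -836 - 1*102 = -836 - 102 = -938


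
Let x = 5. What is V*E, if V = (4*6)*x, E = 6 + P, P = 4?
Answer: 1200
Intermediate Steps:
E = 10 (E = 6 + 4 = 10)
V = 120 (V = (4*6)*5 = 24*5 = 120)
V*E = 120*10 = 1200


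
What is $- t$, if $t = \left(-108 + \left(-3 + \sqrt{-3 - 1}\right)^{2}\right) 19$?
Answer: $1957 + 228 i \approx 1957.0 + 228.0 i$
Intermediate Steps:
$t = -2052 + 19 \left(-3 + 2 i\right)^{2}$ ($t = \left(-108 + \left(-3 + \sqrt{-4}\right)^{2}\right) 19 = \left(-108 + \left(-3 + 2 i\right)^{2}\right) 19 = -2052 + 19 \left(-3 + 2 i\right)^{2} \approx -1957.0 - 228.0 i$)
$- t = - (-1957 - 228 i) = 1957 + 228 i$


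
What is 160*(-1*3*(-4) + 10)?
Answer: 3520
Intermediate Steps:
160*(-1*3*(-4) + 10) = 160*(-3*(-4) + 10) = 160*(12 + 10) = 160*22 = 3520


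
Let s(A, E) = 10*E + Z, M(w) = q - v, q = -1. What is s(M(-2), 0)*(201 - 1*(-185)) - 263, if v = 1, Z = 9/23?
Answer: -2575/23 ≈ -111.96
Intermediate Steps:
Z = 9/23 (Z = 9*(1/23) = 9/23 ≈ 0.39130)
M(w) = -2 (M(w) = -1 - 1*1 = -1 - 1 = -2)
s(A, E) = 9/23 + 10*E (s(A, E) = 10*E + 9/23 = 9/23 + 10*E)
s(M(-2), 0)*(201 - 1*(-185)) - 263 = (9/23 + 10*0)*(201 - 1*(-185)) - 263 = (9/23 + 0)*(201 + 185) - 263 = (9/23)*386 - 263 = 3474/23 - 263 = -2575/23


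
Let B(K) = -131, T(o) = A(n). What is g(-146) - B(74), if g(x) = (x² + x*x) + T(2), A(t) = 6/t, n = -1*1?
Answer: 42757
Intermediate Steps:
n = -1
T(o) = -6 (T(o) = 6/(-1) = 6*(-1) = -6)
g(x) = -6 + 2*x² (g(x) = (x² + x*x) - 6 = (x² + x²) - 6 = 2*x² - 6 = -6 + 2*x²)
g(-146) - B(74) = (-6 + 2*(-146)²) - 1*(-131) = (-6 + 2*21316) + 131 = (-6 + 42632) + 131 = 42626 + 131 = 42757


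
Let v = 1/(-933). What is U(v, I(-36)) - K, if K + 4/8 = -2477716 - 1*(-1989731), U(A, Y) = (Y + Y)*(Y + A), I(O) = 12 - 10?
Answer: 910595863/1866 ≈ 4.8799e+5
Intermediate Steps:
v = -1/933 ≈ -0.0010718
I(O) = 2
U(A, Y) = 2*Y*(A + Y) (U(A, Y) = (2*Y)*(A + Y) = 2*Y*(A + Y))
K = -975971/2 (K = -1/2 + (-2477716 - 1*(-1989731)) = -1/2 + (-2477716 + 1989731) = -1/2 - 487985 = -975971/2 ≈ -4.8799e+5)
U(v, I(-36)) - K = 2*2*(-1/933 + 2) - 1*(-975971/2) = 2*2*(1865/933) + 975971/2 = 7460/933 + 975971/2 = 910595863/1866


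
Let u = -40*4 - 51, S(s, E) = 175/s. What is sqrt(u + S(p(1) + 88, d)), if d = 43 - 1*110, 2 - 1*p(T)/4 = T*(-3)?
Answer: I*sqrt(67839)/18 ≈ 14.47*I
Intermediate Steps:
p(T) = 8 + 12*T (p(T) = 8 - 4*T*(-3) = 8 - (-12)*T = 8 + 12*T)
d = -67 (d = 43 - 110 = -67)
u = -211 (u = -160 - 51 = -211)
sqrt(u + S(p(1) + 88, d)) = sqrt(-211 + 175/((8 + 12*1) + 88)) = sqrt(-211 + 175/((8 + 12) + 88)) = sqrt(-211 + 175/(20 + 88)) = sqrt(-211 + 175/108) = sqrt(-22613/108) = I*sqrt(67839)/18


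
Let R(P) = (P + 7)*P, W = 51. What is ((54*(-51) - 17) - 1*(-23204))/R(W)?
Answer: 6811/986 ≈ 6.9077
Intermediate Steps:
R(P) = P*(7 + P) (R(P) = (7 + P)*P = P*(7 + P))
((54*(-51) - 17) - 1*(-23204))/R(W) = ((54*(-51) - 17) - 1*(-23204))/((51*(7 + 51))) = ((-2754 - 17) + 23204)/((51*58)) = (-2771 + 23204)/2958 = 20433*(1/2958) = 6811/986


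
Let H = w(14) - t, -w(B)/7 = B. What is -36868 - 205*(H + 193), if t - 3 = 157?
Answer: -23543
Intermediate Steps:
t = 160 (t = 3 + 157 = 160)
w(B) = -7*B
H = -258 (H = -7*14 - 1*160 = -98 - 160 = -258)
-36868 - 205*(H + 193) = -36868 - 205*(-258 + 193) = -36868 - 205*(-65) = -36868 - 1*(-13325) = -36868 + 13325 = -23543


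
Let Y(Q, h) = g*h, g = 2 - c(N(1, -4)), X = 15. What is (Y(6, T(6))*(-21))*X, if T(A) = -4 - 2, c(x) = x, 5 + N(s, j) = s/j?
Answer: 27405/2 ≈ 13703.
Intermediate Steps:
N(s, j) = -5 + s/j
g = 29/4 (g = 2 - (-5 + 1/(-4)) = 2 - (-5 + 1*(-¼)) = 2 - (-5 - ¼) = 2 - 1*(-21/4) = 2 + 21/4 = 29/4 ≈ 7.2500)
T(A) = -6
Y(Q, h) = 29*h/4
(Y(6, T(6))*(-21))*X = (((29/4)*(-6))*(-21))*15 = -87/2*(-21)*15 = (1827/2)*15 = 27405/2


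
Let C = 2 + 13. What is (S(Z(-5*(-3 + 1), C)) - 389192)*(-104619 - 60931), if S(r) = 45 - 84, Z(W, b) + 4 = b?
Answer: 64437192050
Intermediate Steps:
C = 15
Z(W, b) = -4 + b
S(r) = -39
(S(Z(-5*(-3 + 1), C)) - 389192)*(-104619 - 60931) = (-39 - 389192)*(-104619 - 60931) = -389231*(-165550) = 64437192050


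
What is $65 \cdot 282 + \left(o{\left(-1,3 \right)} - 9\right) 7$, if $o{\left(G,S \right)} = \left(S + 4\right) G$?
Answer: $18218$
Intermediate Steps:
$o{\left(G,S \right)} = G \left(4 + S\right)$ ($o{\left(G,S \right)} = \left(4 + S\right) G = G \left(4 + S\right)$)
$65 \cdot 282 + \left(o{\left(-1,3 \right)} - 9\right) 7 = 65 \cdot 282 + \left(- (4 + 3) - 9\right) 7 = 18330 + \left(\left(-1\right) 7 - 9\right) 7 = 18330 + \left(-7 - 9\right) 7 = 18330 - 112 = 18218$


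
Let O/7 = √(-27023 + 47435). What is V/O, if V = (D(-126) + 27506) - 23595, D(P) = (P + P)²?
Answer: 67415*√7/2646 ≈ 67.409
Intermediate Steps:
D(P) = 4*P² (D(P) = (2*P)² = 4*P²)
V = 67415 (V = (4*(-126)² + 27506) - 23595 = (4*15876 + 27506) - 23595 = (63504 + 27506) - 23595 = 91010 - 23595 = 67415)
O = 378*√7 (O = 7*√(-27023 + 47435) = 7*√20412 = 7*(54*√7) = 378*√7 ≈ 1000.1)
V/O = 67415/((378*√7)) = 67415*(√7/2646) = 67415*√7/2646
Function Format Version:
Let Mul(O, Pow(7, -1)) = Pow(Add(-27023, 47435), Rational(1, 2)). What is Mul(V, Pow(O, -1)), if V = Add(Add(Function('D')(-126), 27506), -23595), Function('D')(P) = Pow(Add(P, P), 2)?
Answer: Mul(Rational(67415, 2646), Pow(7, Rational(1, 2))) ≈ 67.409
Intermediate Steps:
Function('D')(P) = Mul(4, Pow(P, 2)) (Function('D')(P) = Pow(Mul(2, P), 2) = Mul(4, Pow(P, 2)))
V = 67415 (V = Add(Add(Mul(4, Pow(-126, 2)), 27506), -23595) = Add(Add(Mul(4, 15876), 27506), -23595) = Add(Add(63504, 27506), -23595) = Add(91010, -23595) = 67415)
O = Mul(378, Pow(7, Rational(1, 2))) (O = Mul(7, Pow(Add(-27023, 47435), Rational(1, 2))) = Mul(7, Pow(20412, Rational(1, 2))) = Mul(7, Mul(54, Pow(7, Rational(1, 2)))) = Mul(378, Pow(7, Rational(1, 2))) ≈ 1000.1)
Mul(V, Pow(O, -1)) = Mul(67415, Pow(Mul(378, Pow(7, Rational(1, 2))), -1)) = Mul(67415, Mul(Rational(1, 2646), Pow(7, Rational(1, 2)))) = Mul(Rational(67415, 2646), Pow(7, Rational(1, 2)))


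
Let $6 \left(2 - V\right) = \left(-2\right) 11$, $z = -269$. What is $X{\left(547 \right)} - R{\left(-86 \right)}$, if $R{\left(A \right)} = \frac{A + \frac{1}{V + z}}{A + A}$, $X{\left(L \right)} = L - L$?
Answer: $- \frac{67943}{135880} \approx -0.50002$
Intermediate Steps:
$V = \frac{17}{3}$ ($V = 2 - \frac{\left(-2\right) 11}{6} = 2 - - \frac{11}{3} = 2 + \frac{11}{3} = \frac{17}{3} \approx 5.6667$)
$X{\left(L \right)} = 0$
$R{\left(A \right)} = \frac{- \frac{3}{790} + A}{2 A}$ ($R{\left(A \right)} = \frac{A + \frac{1}{\frac{17}{3} - 269}}{A + A} = \frac{A + \frac{1}{- \frac{790}{3}}}{2 A} = \left(A - \frac{3}{790}\right) \frac{1}{2 A} = \left(- \frac{3}{790} + A\right) \frac{1}{2 A} = \frac{- \frac{3}{790} + A}{2 A}$)
$X{\left(547 \right)} - R{\left(-86 \right)} = 0 - \frac{-3 + 790 \left(-86\right)}{1580 \left(-86\right)} = 0 - \frac{1}{1580} \left(- \frac{1}{86}\right) \left(-3 - 67940\right) = 0 - \frac{1}{1580} \left(- \frac{1}{86}\right) \left(-67943\right) = 0 - \frac{67943}{135880} = - \frac{67943}{135880}$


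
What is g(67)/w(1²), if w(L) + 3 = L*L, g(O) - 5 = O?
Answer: -36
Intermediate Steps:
g(O) = 5 + O
w(L) = -3 + L² (w(L) = -3 + L*L = -3 + L²)
g(67)/w(1²) = (5 + 67)/(-3 + (1²)²) = 72/(-3 + 1²) = 72/(-3 + 1) = 72/(-2) = 72*(-½) = -36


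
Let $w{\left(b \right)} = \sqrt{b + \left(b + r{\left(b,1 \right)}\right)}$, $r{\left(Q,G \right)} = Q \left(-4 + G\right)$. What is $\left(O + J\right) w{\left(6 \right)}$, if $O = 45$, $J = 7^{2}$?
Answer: $94 i \sqrt{6} \approx 230.25 i$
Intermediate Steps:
$J = 49$
$w{\left(b \right)} = \sqrt{- b}$ ($w{\left(b \right)} = \sqrt{b + \left(b + b \left(-4 + 1\right)\right)} = \sqrt{b + \left(b + b \left(-3\right)\right)} = \sqrt{b + \left(b - 3 b\right)} = \sqrt{b - 2 b} = \sqrt{- b}$)
$\left(O + J\right) w{\left(6 \right)} = \left(45 + 49\right) \sqrt{\left(-1\right) 6} = 94 \sqrt{-6} = 94 i \sqrt{6}$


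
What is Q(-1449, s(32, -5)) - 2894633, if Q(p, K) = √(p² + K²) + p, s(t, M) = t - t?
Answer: -2894633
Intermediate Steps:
s(t, M) = 0
Q(p, K) = p + √(K² + p²) (Q(p, K) = √(K² + p²) + p = p + √(K² + p²))
Q(-1449, s(32, -5)) - 2894633 = (-1449 + √(0² + (-1449)²)) - 2894633 = (-1449 + √(0 + 2099601)) - 2894633 = (-1449 + √2099601) - 2894633 = (-1449 + 1449) - 2894633 = 0 - 2894633 = -2894633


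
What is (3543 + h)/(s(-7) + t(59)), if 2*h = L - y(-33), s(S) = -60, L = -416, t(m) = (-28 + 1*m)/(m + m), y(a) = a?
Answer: -395477/7049 ≈ -56.104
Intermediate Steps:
t(m) = (-28 + m)/(2*m) (t(m) = (-28 + m)/((2*m)) = (-28 + m)*(1/(2*m)) = (-28 + m)/(2*m))
h = -383/2 (h = (-416 - 1*(-33))/2 = (-416 + 33)/2 = (1/2)*(-383) = -383/2 ≈ -191.50)
(3543 + h)/(s(-7) + t(59)) = (3543 - 383/2)/(-60 + (1/2)*(-28 + 59)/59) = 6703/(2*(-60 + (1/2)*(1/59)*31)) = 6703/(2*(-60 + 31/118)) = 6703/(2*(-7049/118)) = (6703/2)*(-118/7049) = -395477/7049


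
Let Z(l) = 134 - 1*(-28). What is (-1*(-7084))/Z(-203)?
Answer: 3542/81 ≈ 43.728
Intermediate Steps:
Z(l) = 162 (Z(l) = 134 + 28 = 162)
(-1*(-7084))/Z(-203) = -1*(-7084)/162 = 7084*(1/162) = 3542/81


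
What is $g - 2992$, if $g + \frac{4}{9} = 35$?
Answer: $- \frac{26617}{9} \approx -2957.4$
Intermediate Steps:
$g = \frac{311}{9}$ ($g = - \frac{4}{9} + 35 = \frac{311}{9} \approx 34.556$)
$g - 2992 = \frac{311}{9} - 2992 = - \frac{26617}{9}$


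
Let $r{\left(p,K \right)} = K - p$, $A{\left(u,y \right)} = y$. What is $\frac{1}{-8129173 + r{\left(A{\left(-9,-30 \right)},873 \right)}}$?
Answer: $- \frac{1}{8128270} \approx -1.2303 \cdot 10^{-7}$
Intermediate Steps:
$\frac{1}{-8129173 + r{\left(A{\left(-9,-30 \right)},873 \right)}} = \frac{1}{-8129173 + \left(873 - -30\right)} = \frac{1}{-8129173 + \left(873 + 30\right)} = \frac{1}{-8129173 + 903} = \frac{1}{-8128270} = - \frac{1}{8128270}$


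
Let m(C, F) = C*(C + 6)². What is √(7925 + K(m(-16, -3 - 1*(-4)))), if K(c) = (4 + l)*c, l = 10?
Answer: 5*I*√579 ≈ 120.31*I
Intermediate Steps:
m(C, F) = C*(6 + C)²
K(c) = 14*c (K(c) = (4 + 10)*c = 14*c)
√(7925 + K(m(-16, -3 - 1*(-4)))) = √(7925 + 14*(-16*(6 - 16)²)) = √(7925 + 14*(-16*(-10)²)) = √(7925 + 14*(-16*100)) = √(7925 + 14*(-1600)) = √(7925 - 22400) = √(-14475) = 5*I*√579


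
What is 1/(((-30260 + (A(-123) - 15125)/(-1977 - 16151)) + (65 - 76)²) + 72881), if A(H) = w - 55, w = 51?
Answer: 18128/774842105 ≈ 2.3396e-5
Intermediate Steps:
A(H) = -4 (A(H) = 51 - 55 = -4)
1/(((-30260 + (A(-123) - 15125)/(-1977 - 16151)) + (65 - 76)²) + 72881) = 1/(((-30260 + (-4 - 15125)/(-1977 - 16151)) + (65 - 76)²) + 72881) = 1/(((-30260 - 15129/(-18128)) + (-11)²) + 72881) = 1/(((-30260 - 15129*(-1/18128)) + 121) + 72881) = 1/(((-30260 + 15129/18128) + 121) + 72881) = 1/((-548538151/18128 + 121) + 72881) = 1/(-546344663/18128 + 72881) = 1/(774842105/18128) = 18128/774842105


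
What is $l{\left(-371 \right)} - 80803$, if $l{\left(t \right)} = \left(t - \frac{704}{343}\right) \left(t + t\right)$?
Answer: $\frac{9604095}{49} \approx 1.96 \cdot 10^{5}$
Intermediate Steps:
$l{\left(t \right)} = 2 t \left(- \frac{704}{343} + t\right)$ ($l{\left(t \right)} = \left(t - \frac{704}{343}\right) 2 t = \left(- \frac{704}{343} + t\right) 2 t = 2 t \left(- \frac{704}{343} + t\right)$)
$l{\left(-371 \right)} - 80803 = \frac{2}{343} \left(-371\right) \left(-704 + 343 \left(-371\right)\right) - 80803 = \frac{2}{343} \left(-371\right) \left(-704 - 127253\right) - 80803 = \frac{2}{343} \left(-371\right) \left(-127957\right) - 80803 = \frac{13563442}{49} - 80803 = \frac{9604095}{49}$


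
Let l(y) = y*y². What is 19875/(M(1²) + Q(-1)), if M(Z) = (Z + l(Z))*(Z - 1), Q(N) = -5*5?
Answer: -795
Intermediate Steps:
Q(N) = -25
l(y) = y³
M(Z) = (-1 + Z)*(Z + Z³) (M(Z) = (Z + Z³)*(Z - 1) = (Z + Z³)*(-1 + Z) = (-1 + Z)*(Z + Z³))
19875/(M(1²) + Q(-1)) = 19875/(1²*(-1 + 1² + (1²)³ - (1²)²) - 25) = 19875/(1*(-1 + 1 + 1³ - 1*1²) - 25) = 19875/(1*(-1 + 1 + 1 - 1*1) - 25) = 19875/(1*(-1 + 1 + 1 - 1) - 25) = 19875/(1*0 - 25) = 19875/(0 - 25) = 19875/(-25) = 19875*(-1/25) = -795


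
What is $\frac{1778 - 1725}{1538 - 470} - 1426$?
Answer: $- \frac{1522915}{1068} \approx -1426.0$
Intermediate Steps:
$\frac{1778 - 1725}{1538 - 470} - 1426 = \frac{53}{1068} - 1426 = - \frac{1522915}{1068}$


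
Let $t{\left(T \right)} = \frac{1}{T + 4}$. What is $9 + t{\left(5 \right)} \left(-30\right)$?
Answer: $\frac{17}{3} \approx 5.6667$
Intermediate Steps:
$t{\left(T \right)} = \frac{1}{4 + T}$
$9 + t{\left(5 \right)} \left(-30\right) = 9 + \frac{1}{4 + 5} \left(-30\right) = 9 + \frac{1}{9} \left(-30\right) = 9 - \frac{10}{3} = \frac{17}{3}$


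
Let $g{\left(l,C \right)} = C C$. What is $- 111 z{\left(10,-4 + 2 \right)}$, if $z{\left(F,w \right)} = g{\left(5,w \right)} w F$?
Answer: $8880$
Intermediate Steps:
$g{\left(l,C \right)} = C^{2}$
$z{\left(F,w \right)} = F w^{3}$ ($z{\left(F,w \right)} = w^{2} w F = w^{3} F = F w^{3}$)
$- 111 z{\left(10,-4 + 2 \right)} = - 111 \cdot 10 \left(-4 + 2\right)^{3} = - 111 \cdot 10 \left(-2\right)^{3} = - 111 \cdot 10 \left(-8\right) = \left(-111\right) \left(-80\right) = 8880$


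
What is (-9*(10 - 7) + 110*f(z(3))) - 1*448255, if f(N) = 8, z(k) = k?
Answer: -447402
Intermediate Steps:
(-9*(10 - 7) + 110*f(z(3))) - 1*448255 = (-9*(10 - 7) + 110*8) - 1*448255 = (-9*3 + 880) - 448255 = (-27 + 880) - 448255 = 853 - 448255 = -447402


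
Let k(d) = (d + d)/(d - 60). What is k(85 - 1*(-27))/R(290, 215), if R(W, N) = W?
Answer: 28/1885 ≈ 0.014854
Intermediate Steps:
k(d) = 2*d/(-60 + d) (k(d) = (2*d)/(-60 + d) = 2*d/(-60 + d))
k(85 - 1*(-27))/R(290, 215) = (2*(85 - 1*(-27))/(-60 + (85 - 1*(-27))))/290 = (2*(85 + 27)/(-60 + (85 + 27)))*(1/290) = (2*112/(-60 + 112))*(1/290) = (2*112/52)*(1/290) = (2*112*(1/52))*(1/290) = (56/13)*(1/290) = 28/1885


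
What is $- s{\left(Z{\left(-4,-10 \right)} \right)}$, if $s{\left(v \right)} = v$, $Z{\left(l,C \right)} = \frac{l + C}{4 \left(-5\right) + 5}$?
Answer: $- \frac{14}{15} \approx -0.93333$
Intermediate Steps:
$Z{\left(l,C \right)} = - \frac{C}{15} - \frac{l}{15}$ ($Z{\left(l,C \right)} = \frac{C + l}{-20 + 5} = \frac{C + l}{-15} = \left(C + l\right) \left(- \frac{1}{15}\right) = - \frac{C}{15} - \frac{l}{15}$)
$- s{\left(Z{\left(-4,-10 \right)} \right)} = - (\left(- \frac{1}{15}\right) \left(-10\right) - - \frac{4}{15}) = - (\frac{2}{3} + \frac{4}{15}) = \left(-1\right) \frac{14}{15} = - \frac{14}{15}$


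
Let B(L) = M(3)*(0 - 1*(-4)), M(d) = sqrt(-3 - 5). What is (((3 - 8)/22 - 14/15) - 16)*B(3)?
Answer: -22652*I*sqrt(2)/165 ≈ -194.15*I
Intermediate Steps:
M(d) = 2*I*sqrt(2) (M(d) = sqrt(-8) = 2*I*sqrt(2))
B(L) = 8*I*sqrt(2) (B(L) = (2*I*sqrt(2))*(0 - 1*(-4)) = (2*I*sqrt(2))*(0 + 4) = (2*I*sqrt(2))*4 = 8*I*sqrt(2))
(((3 - 8)/22 - 14/15) - 16)*B(3) = (((3 - 8)/22 - 14/15) - 16)*(8*I*sqrt(2)) = ((-5*1/22 - 14*1/15) - 16)*(8*I*sqrt(2)) = ((-5/22 - 14/15) - 16)*(8*I*sqrt(2)) = (-383/330 - 16)*(8*I*sqrt(2)) = -22652*I*sqrt(2)/165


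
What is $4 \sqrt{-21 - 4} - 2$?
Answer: $-2 + 20 i \approx -2.0 + 20.0 i$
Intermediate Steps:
$4 \sqrt{-21 - 4} - 2 = 4 \sqrt{-25} - 2 = 4 \cdot 5 i - 2 = 20 i - 2 = -2 + 20 i$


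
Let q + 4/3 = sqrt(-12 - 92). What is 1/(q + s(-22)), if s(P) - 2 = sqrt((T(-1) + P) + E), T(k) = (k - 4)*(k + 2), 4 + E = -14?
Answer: 3/(2 + 6*I*sqrt(26) + 9*I*sqrt(5)) ≈ 0.0023288 - 0.059058*I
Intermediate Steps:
E = -18 (E = -4 - 14 = -18)
q = -4/3 + 2*I*sqrt(26) (q = -4/3 + sqrt(-12 - 92) = -4/3 + sqrt(-104) = -4/3 + 2*I*sqrt(26) ≈ -1.3333 + 10.198*I)
T(k) = (-4 + k)*(2 + k)
s(P) = 2 + sqrt(-23 + P) (s(P) = 2 + sqrt(((-8 + (-1)**2 - 2*(-1)) + P) - 18) = 2 + sqrt(((-8 + 1 + 2) + P) - 18) = 2 + sqrt((-5 + P) - 18) = 2 + sqrt(-23 + P))
1/(q + s(-22)) = 1/((-4/3 + 2*I*sqrt(26)) + (2 + sqrt(-23 - 22))) = 1/((-4/3 + 2*I*sqrt(26)) + (2 + sqrt(-45))) = 1/((-4/3 + 2*I*sqrt(26)) + (2 + 3*I*sqrt(5))) = 1/(2/3 + 2*I*sqrt(26) + 3*I*sqrt(5))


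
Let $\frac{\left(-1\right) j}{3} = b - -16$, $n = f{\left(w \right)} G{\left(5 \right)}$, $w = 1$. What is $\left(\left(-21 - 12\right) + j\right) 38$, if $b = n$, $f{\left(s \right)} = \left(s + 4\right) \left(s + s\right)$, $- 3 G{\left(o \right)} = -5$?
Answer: $-4978$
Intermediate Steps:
$G{\left(o \right)} = \frac{5}{3}$ ($G{\left(o \right)} = \left(- \frac{1}{3}\right) \left(-5\right) = \frac{5}{3}$)
$f{\left(s \right)} = 2 s \left(4 + s\right)$ ($f{\left(s \right)} = \left(4 + s\right) 2 s = 2 s \left(4 + s\right)$)
$n = \frac{50}{3}$ ($n = 2 \cdot 1 \left(4 + 1\right) \frac{5}{3} = 2 \cdot 1 \cdot 5 \cdot \frac{5}{3} = 10 \cdot \frac{5}{3} = \frac{50}{3} \approx 16.667$)
$b = \frac{50}{3} \approx 16.667$
$j = -98$ ($j = - 3 \left(\frac{50}{3} - -16\right) = - 3 \left(\frac{50}{3} + 16\right) = \left(-3\right) \frac{98}{3} = -98$)
$\left(\left(-21 - 12\right) + j\right) 38 = \left(\left(-21 - 12\right) - 98\right) 38 = \left(-33 - 98\right) 38 = \left(-131\right) 38 = -4978$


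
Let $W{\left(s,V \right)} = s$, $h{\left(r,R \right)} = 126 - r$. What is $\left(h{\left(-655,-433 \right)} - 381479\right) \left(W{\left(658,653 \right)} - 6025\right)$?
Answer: $2043206166$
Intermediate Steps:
$\left(h{\left(-655,-433 \right)} - 381479\right) \left(W{\left(658,653 \right)} - 6025\right) = \left(\left(126 - -655\right) - 381479\right) \left(658 - 6025\right) = \left(\left(126 + 655\right) - 381479\right) \left(-5367\right) = \left(781 - 381479\right) \left(-5367\right) = \left(-380698\right) \left(-5367\right) = 2043206166$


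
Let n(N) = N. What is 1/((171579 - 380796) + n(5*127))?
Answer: -1/208582 ≈ -4.7943e-6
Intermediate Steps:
1/((171579 - 380796) + n(5*127)) = 1/((171579 - 380796) + 5*127) = 1/(-209217 + 635) = 1/(-208582) = -1/208582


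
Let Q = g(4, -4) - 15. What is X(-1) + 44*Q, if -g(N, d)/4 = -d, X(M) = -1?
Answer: -1365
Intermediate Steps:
g(N, d) = 4*d (g(N, d) = -(-4)*d = 4*d)
Q = -31 (Q = 4*(-4) - 15 = -16 - 15 = -31)
X(-1) + 44*Q = -1 + 44*(-31) = -1 - 1364 = -1365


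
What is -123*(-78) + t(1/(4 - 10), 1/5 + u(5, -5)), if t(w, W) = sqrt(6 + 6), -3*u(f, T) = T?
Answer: 9594 + 2*sqrt(3) ≈ 9597.5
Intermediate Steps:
u(f, T) = -T/3
t(w, W) = 2*sqrt(3) (t(w, W) = sqrt(12) = 2*sqrt(3))
-123*(-78) + t(1/(4 - 10), 1/5 + u(5, -5)) = -123*(-78) + 2*sqrt(3) = 9594 + 2*sqrt(3)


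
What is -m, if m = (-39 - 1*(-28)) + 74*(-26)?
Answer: 1935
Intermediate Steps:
m = -1935 (m = (-39 + 28) - 1924 = -11 - 1924 = -1935)
-m = -1*(-1935) = 1935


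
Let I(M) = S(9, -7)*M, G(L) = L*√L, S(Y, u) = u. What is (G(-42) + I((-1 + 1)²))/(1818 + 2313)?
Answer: -14*I*√42/1377 ≈ -0.06589*I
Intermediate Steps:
G(L) = L^(3/2)
I(M) = -7*M
(G(-42) + I((-1 + 1)²))/(1818 + 2313) = ((-42)^(3/2) - 7*(-1 + 1)²)/(1818 + 2313) = (-42*I*√42 - 7*0²)/4131 = (-42*I*√42 - 7*0)*(1/4131) = (-42*I*√42 + 0)*(1/4131) = -42*I*√42*(1/4131) = -14*I*√42/1377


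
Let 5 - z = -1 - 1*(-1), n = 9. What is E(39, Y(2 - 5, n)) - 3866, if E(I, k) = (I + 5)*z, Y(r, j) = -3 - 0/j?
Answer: -3646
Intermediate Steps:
z = 5 (z = 5 - (-1 - 1*(-1)) = 5 - (-1 + 1) = 5 - 1*0 = 5 + 0 = 5)
Y(r, j) = -3 (Y(r, j) = -3 - 1*0 = -3 + 0 = -3)
E(I, k) = 25 + 5*I (E(I, k) = (I + 5)*5 = (5 + I)*5 = 25 + 5*I)
E(39, Y(2 - 5, n)) - 3866 = (25 + 5*39) - 3866 = (25 + 195) - 3866 = 220 - 3866 = -3646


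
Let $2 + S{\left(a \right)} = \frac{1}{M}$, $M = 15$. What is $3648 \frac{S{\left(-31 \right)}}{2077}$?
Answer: $- \frac{35264}{10385} \approx -3.3957$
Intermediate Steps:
$S{\left(a \right)} = - \frac{29}{15}$ ($S{\left(a \right)} = -2 + \frac{1}{15} = - \frac{29}{15}$)
$3648 \frac{S{\left(-31 \right)}}{2077} = 3648 \left(- \frac{29}{15 \cdot 2077}\right) = 3648 \left(\left(- \frac{29}{15}\right) \frac{1}{2077}\right) = 3648 \left(- \frac{29}{31155}\right) = - \frac{35264}{10385}$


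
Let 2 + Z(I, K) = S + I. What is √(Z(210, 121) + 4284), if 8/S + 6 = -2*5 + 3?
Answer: 2*√189761/13 ≈ 67.018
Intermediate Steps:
S = -8/13 (S = 8/(-6 + (-2*5 + 3)) = 8/(-6 + (-10 + 3)) = 8/(-6 - 7) = 8/(-13) = 8*(-1/13) = -8/13 ≈ -0.61539)
Z(I, K) = -34/13 + I (Z(I, K) = -2 + (-8/13 + I) = -34/13 + I)
√(Z(210, 121) + 4284) = √((-34/13 + 210) + 4284) = √(2696/13 + 4284) = √(58388/13) = 2*√189761/13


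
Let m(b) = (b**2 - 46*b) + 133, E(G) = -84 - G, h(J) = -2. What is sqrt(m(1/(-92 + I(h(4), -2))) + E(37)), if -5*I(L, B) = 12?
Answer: sqrt(2781993)/472 ≈ 3.5338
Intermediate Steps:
I(L, B) = -12/5 (I(L, B) = -1/5*12 = -12/5)
m(b) = 133 + b**2 - 46*b
sqrt(m(1/(-92 + I(h(4), -2))) + E(37)) = sqrt((133 + (1/(-92 - 12/5))**2 - 46/(-92 - 12/5)) + (-84 - 1*37)) = sqrt((133 + (1/(-472/5))**2 - 46/(-472/5)) + (-84 - 37)) = sqrt((133 + (-5/472)**2 - 46*(-5/472)) - 121) = sqrt((133 + 25/222784 + 115/236) - 121) = sqrt(29738857/222784 - 121) = sqrt(2781993/222784) = sqrt(2781993)/472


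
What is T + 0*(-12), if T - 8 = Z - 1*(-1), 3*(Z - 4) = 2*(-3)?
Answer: 11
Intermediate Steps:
Z = 2 (Z = 4 + (2*(-3))/3 = 4 + (⅓)*(-6) = 4 - 2 = 2)
T = 11 (T = 8 + (2 - 1*(-1)) = 8 + (2 + 1) = 8 + 3 = 11)
T + 0*(-12) = 11 + 0*(-12) = 11 + 0 = 11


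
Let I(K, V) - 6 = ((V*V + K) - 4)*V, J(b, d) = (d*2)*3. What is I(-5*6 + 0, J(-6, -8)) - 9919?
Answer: -118873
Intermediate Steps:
J(b, d) = 6*d (J(b, d) = (2*d)*3 = 6*d)
I(K, V) = 6 + V*(-4 + K + V²) (I(K, V) = 6 + ((V*V + K) - 4)*V = 6 + ((V² + K) - 4)*V = 6 + ((K + V²) - 4)*V = 6 + (-4 + K + V²)*V = 6 + V*(-4 + K + V²))
I(-5*6 + 0, J(-6, -8)) - 9919 = (6 + (6*(-8))³ - 24*(-8) + (-5*6 + 0)*(6*(-8))) - 9919 = (6 + (-48)³ - 4*(-48) + (-30 + 0)*(-48)) - 9919 = (6 - 110592 + 192 - 30*(-48)) - 9919 = (6 - 110592 + 192 + 1440) - 9919 = -108954 - 9919 = -118873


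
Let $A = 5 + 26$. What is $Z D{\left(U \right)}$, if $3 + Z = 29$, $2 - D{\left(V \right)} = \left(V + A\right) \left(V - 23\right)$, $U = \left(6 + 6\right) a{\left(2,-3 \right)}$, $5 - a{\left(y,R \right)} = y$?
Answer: $-22594$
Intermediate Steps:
$A = 31$
$a{\left(y,R \right)} = 5 - y$
$U = 36$ ($U = \left(6 + 6\right) \left(5 - 2\right) = 12 \left(5 - 2\right) = 12 \cdot 3 = 36$)
$D{\left(V \right)} = 2 - \left(-23 + V\right) \left(31 + V\right)$ ($D{\left(V \right)} = 2 - \left(V + 31\right) \left(V - 23\right) = 2 - \left(31 + V\right) \left(-23 + V\right) = 2 - \left(-23 + V\right) \left(31 + V\right)$)
$Z = 26$ ($Z = -3 + 29 = 26$)
$Z D{\left(U \right)} = 26 \left(715 - 36^{2} - 288\right) = 26 \left(715 - 1296 - 288\right) = 26 \left(-869\right) = -22594$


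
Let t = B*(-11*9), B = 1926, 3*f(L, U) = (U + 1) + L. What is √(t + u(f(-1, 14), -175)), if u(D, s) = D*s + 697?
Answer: I*√1717143/3 ≈ 436.8*I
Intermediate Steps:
f(L, U) = ⅓ + L/3 + U/3 (f(L, U) = ((U + 1) + L)/3 = ((1 + U) + L)/3 = (1 + L + U)/3 = ⅓ + L/3 + U/3)
u(D, s) = 697 + D*s
t = -190674 (t = 1926*(-11*9) = 1926*(-99) = -190674)
√(t + u(f(-1, 14), -175)) = √(-190674 + (697 + (⅓ + (⅓)*(-1) + (⅓)*14)*(-175))) = √(-190674 + (697 + (⅓ - ⅓ + 14/3)*(-175))) = √(-190674 + (697 + (14/3)*(-175))) = √(-190674 + (697 - 2450/3)) = √(-190674 - 359/3) = √(-572381/3) = I*√1717143/3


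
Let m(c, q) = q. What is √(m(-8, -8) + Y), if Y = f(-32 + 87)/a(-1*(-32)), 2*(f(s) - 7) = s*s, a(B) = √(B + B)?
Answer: √2911/4 ≈ 13.488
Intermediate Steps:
a(B) = √2*√B (a(B) = √(2*B) = √2*√B)
f(s) = 7 + s²/2 (f(s) = 7 + (s*s)/2 = 7 + s²/2)
Y = 3039/16 (Y = (7 + (-32 + 87)²/2)/((√2*√(-1*(-32)))) = (7 + (½)*55²)/((√2*√32)) = (7 + (½)*3025)/((√2*(4*√2))) = (7 + 3025/2)/8 = (3039/2)*(⅛) = 3039/16 ≈ 189.94)
√(m(-8, -8) + Y) = √(-8 + 3039/16) = √(2911/16) = √2911/4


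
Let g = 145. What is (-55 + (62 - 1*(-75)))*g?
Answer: 11890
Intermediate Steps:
(-55 + (62 - 1*(-75)))*g = (-55 + (62 - 1*(-75)))*145 = (-55 + (62 + 75))*145 = (-55 + 137)*145 = 82*145 = 11890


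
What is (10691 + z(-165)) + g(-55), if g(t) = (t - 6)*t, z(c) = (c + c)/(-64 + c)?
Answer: 3216864/229 ≈ 14047.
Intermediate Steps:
z(c) = 2*c/(-64 + c) (z(c) = (2*c)/(-64 + c) = 2*c/(-64 + c))
g(t) = t*(-6 + t) (g(t) = (-6 + t)*t = t*(-6 + t))
(10691 + z(-165)) + g(-55) = (10691 + 2*(-165)/(-64 - 165)) - 55*(-6 - 55) = (10691 + 2*(-165)/(-229)) - 55*(-61) = (10691 + 2*(-165)*(-1/229)) + 3355 = (10691 + 330/229) + 3355 = 2448569/229 + 3355 = 3216864/229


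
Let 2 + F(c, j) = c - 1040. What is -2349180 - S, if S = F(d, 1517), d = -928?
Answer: -2347210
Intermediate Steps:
F(c, j) = -1042 + c (F(c, j) = -2 + (c - 1040) = -2 + (-1040 + c) = -1042 + c)
S = -1970 (S = -1042 - 928 = -1970)
-2349180 - S = -2349180 - 1*(-1970) = -2349180 + 1970 = -2347210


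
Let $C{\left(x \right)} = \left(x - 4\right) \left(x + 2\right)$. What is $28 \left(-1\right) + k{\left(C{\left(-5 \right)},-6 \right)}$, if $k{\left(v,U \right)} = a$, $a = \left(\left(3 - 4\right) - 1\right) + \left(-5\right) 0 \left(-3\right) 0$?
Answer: $-30$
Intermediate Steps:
$C{\left(x \right)} = \left(-4 + x\right) \left(2 + x\right)$
$a = -2$ ($a = \left(-1 - 1\right) + 0 \left(-3\right) 0 = -2 + 0 \cdot 0 = -2 + 0 = -2$)
$k{\left(v,U \right)} = -2$
$28 \left(-1\right) + k{\left(C{\left(-5 \right)},-6 \right)} = 28 \left(-1\right) - 2 = -28 - 2 = -30$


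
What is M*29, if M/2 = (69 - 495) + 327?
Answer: -5742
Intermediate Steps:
M = -198 (M = 2*((69 - 495) + 327) = 2*(-426 + 327) = 2*(-99) = -198)
M*29 = -198*29 = -5742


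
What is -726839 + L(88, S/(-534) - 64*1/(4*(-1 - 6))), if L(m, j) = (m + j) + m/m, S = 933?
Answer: -905529829/1246 ≈ -7.2675e+5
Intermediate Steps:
L(m, j) = 1 + j + m (L(m, j) = (j + m) + 1 = 1 + j + m)
-726839 + L(88, S/(-534) - 64*1/(4*(-1 - 6))) = -726839 + (1 + (933/(-534) - 64*1/(4*(-1 - 6))) + 88) = -726839 + (1 + (933*(-1/534) - 64/(4*(-7))) + 88) = -726839 + (1 + (-311/178 - 64/(-28)) + 88) = -726839 + (1 + (-311/178 - 64*(-1/28)) + 88) = -726839 + (1 + (-311/178 + 16/7) + 88) = -726839 + (1 + 671/1246 + 88) = -726839 + 111565/1246 = -905529829/1246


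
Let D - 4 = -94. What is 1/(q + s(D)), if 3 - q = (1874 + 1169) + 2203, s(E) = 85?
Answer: -1/5158 ≈ -0.00019387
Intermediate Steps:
D = -90 (D = 4 - 94 = -90)
q = -5243 (q = 3 - ((1874 + 1169) + 2203) = 3 - (3043 + 2203) = 3 - 1*5246 = 3 - 5246 = -5243)
1/(q + s(D)) = 1/(-5243 + 85) = 1/(-5158) = -1/5158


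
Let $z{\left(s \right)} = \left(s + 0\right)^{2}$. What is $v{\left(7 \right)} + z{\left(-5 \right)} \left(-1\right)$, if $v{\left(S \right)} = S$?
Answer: $-18$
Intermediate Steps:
$z{\left(s \right)} = s^{2}$
$v{\left(7 \right)} + z{\left(-5 \right)} \left(-1\right) = 7 + \left(-5\right)^{2} \left(-1\right) = 7 + 25 \left(-1\right) = 7 - 25 = -18$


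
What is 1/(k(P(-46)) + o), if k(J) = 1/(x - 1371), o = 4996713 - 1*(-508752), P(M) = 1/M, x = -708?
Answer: 2079/11445861734 ≈ 1.8164e-7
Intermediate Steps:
o = 5505465 (o = 4996713 + 508752 = 5505465)
k(J) = -1/2079 (k(J) = 1/(-708 - 1371) = 1/(-2079) = -1/2079)
1/(k(P(-46)) + o) = 1/(-1/2079 + 5505465) = 1/(11445861734/2079) = 2079/11445861734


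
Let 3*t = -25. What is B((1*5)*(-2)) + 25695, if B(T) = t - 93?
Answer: 76781/3 ≈ 25594.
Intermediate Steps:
t = -25/3 (t = (1/3)*(-25) = -25/3 ≈ -8.3333)
B(T) = -304/3 (B(T) = -25/3 - 93 = -304/3)
B((1*5)*(-2)) + 25695 = -304/3 + 25695 = 76781/3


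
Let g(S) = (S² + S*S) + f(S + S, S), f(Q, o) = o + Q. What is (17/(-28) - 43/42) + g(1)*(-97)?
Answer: -40877/84 ≈ -486.63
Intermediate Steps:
f(Q, o) = Q + o
g(S) = 2*S² + 3*S (g(S) = (S² + S*S) + ((S + S) + S) = (S² + S²) + (2*S + S) = 2*S² + 3*S)
(17/(-28) - 43/42) + g(1)*(-97) = (17/(-28) - 43/42) + (1*(3 + 2*1))*(-97) = (17*(-1/28) - 43*1/42) + (1*(3 + 2))*(-97) = (-17/28 - 43/42) + (1*5)*(-97) = -137/84 + 5*(-97) = -137/84 - 485 = -40877/84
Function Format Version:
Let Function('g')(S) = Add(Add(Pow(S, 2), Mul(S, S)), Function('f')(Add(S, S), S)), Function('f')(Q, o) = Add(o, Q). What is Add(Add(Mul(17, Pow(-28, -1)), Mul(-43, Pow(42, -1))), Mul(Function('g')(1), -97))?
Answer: Rational(-40877, 84) ≈ -486.63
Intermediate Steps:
Function('f')(Q, o) = Add(Q, o)
Function('g')(S) = Add(Mul(2, Pow(S, 2)), Mul(3, S)) (Function('g')(S) = Add(Add(Pow(S, 2), Mul(S, S)), Add(Add(S, S), S)) = Add(Add(Pow(S, 2), Pow(S, 2)), Add(Mul(2, S), S)) = Add(Mul(2, Pow(S, 2)), Mul(3, S)))
Add(Add(Mul(17, Pow(-28, -1)), Mul(-43, Pow(42, -1))), Mul(Function('g')(1), -97)) = Add(Add(Mul(17, Pow(-28, -1)), Mul(-43, Pow(42, -1))), Mul(Mul(1, Add(3, Mul(2, 1))), -97)) = Add(Add(Mul(17, Rational(-1, 28)), Mul(-43, Rational(1, 42))), Mul(Mul(1, Add(3, 2)), -97)) = Add(Add(Rational(-17, 28), Rational(-43, 42)), Mul(Mul(1, 5), -97)) = Add(Rational(-137, 84), Mul(5, -97)) = Add(Rational(-137, 84), -485) = Rational(-40877, 84)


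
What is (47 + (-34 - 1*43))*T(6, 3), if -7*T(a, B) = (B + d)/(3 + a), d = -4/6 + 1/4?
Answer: 155/126 ≈ 1.2302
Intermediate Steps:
d = -5/12 (d = -4*⅙ + 1*(¼) = -⅔ + ¼ = -5/12 ≈ -0.41667)
T(a, B) = -(-5/12 + B)/(7*(3 + a)) (T(a, B) = -(B - 5/12)/(7*(3 + a)) = -(-5/12 + B)/(7*(3 + a)))
(47 + (-34 - 1*43))*T(6, 3) = (47 + (-34 - 1*43))*((5 - 12*3)/(84*(3 + 6))) = (47 + (-34 - 43))*((1/84)*(5 - 36)/9) = (47 - 77)*((1/84)*(⅑)*(-31)) = -30*(-31/756) = 155/126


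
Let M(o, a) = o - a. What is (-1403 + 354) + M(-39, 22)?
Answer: -1110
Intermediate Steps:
(-1403 + 354) + M(-39, 22) = (-1403 + 354) + (-39 - 1*22) = -1049 + (-39 - 22) = -1049 - 61 = -1110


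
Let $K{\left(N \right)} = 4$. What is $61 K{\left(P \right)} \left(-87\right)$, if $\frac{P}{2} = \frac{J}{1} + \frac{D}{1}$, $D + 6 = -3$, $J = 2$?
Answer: $-21228$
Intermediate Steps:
$D = -9$ ($D = -6 - 3 = -9$)
$P = -14$ ($P = 2 \left(\frac{2}{1} - \frac{9}{1}\right) = 2 \left(2 \cdot 1 - 9\right) = 2 \left(2 - 9\right) = 2 \left(-7\right) = -14$)
$61 K{\left(P \right)} \left(-87\right) = 61 \cdot 4 \left(-87\right) = 244 \left(-87\right) = -21228$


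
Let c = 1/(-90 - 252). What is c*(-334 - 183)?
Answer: 517/342 ≈ 1.5117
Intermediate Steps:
c = -1/342 (c = 1/(-342) = -1/342 ≈ -0.0029240)
c*(-334 - 183) = -(-334 - 183)/342 = -1/342*(-517) = 517/342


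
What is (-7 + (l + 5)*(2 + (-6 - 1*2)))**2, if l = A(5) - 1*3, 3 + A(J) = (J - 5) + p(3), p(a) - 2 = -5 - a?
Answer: 1225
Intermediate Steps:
p(a) = -3 - a (p(a) = 2 + (-5 - a) = -3 - a)
A(J) = -14 + J (A(J) = -3 + ((J - 5) + (-3 - 1*3)) = -3 + ((-5 + J) + (-3 - 3)) = -3 + ((-5 + J) - 6) = -3 + (-11 + J) = -14 + J)
l = -12 (l = (-14 + 5) - 1*3 = -9 - 3 = -12)
(-7 + (l + 5)*(2 + (-6 - 1*2)))**2 = (-7 + (-12 + 5)*(2 + (-6 - 1*2)))**2 = (-7 - 7*(2 + (-6 - 2)))**2 = (-7 - 7*(2 - 8))**2 = (-7 - 7*(-6))**2 = (-7 + 42)**2 = 35**2 = 1225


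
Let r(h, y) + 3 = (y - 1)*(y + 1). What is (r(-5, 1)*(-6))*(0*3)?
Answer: 0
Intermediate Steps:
r(h, y) = -3 + (1 + y)*(-1 + y) (r(h, y) = -3 + (y - 1)*(y + 1) = -3 + (-1 + y)*(1 + y) = -3 + (1 + y)*(-1 + y))
(r(-5, 1)*(-6))*(0*3) = ((-4 + 1²)*(-6))*(0*3) = ((-4 + 1)*(-6))*0 = -3*(-6)*0 = 18*0 = 0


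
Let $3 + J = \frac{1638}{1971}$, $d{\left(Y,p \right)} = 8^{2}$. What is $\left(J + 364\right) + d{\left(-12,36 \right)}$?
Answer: $\frac{93257}{219} \approx 425.83$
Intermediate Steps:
$d{\left(Y,p \right)} = 64$
$J = - \frac{475}{219}$ ($J = -3 + \frac{1638}{1971} = -3 + 1638 \cdot \frac{1}{1971} = -3 + \frac{182}{219} = - \frac{475}{219} \approx -2.1689$)
$\left(J + 364\right) + d{\left(-12,36 \right)} = \left(- \frac{475}{219} + 364\right) + 64 = \frac{79241}{219} + 64 = \frac{93257}{219}$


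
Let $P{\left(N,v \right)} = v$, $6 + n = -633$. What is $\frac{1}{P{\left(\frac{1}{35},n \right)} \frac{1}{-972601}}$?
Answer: $\frac{972601}{639} \approx 1522.1$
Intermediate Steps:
$n = -639$ ($n = -6 - 633 = -639$)
$\frac{1}{P{\left(\frac{1}{35},n \right)} \frac{1}{-972601}} = \frac{1}{\left(-639\right) \frac{1}{-972601}} = \frac{1}{\left(-639\right) \left(- \frac{1}{972601}\right)} = \frac{1}{\frac{639}{972601}} = \frac{972601}{639}$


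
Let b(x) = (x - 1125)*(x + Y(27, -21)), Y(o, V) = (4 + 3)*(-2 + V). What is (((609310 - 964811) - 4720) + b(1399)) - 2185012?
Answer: -2206021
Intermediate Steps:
Y(o, V) = -14 + 7*V (Y(o, V) = 7*(-2 + V) = -14 + 7*V)
b(x) = (-1125 + x)*(-161 + x) (b(x) = (x - 1125)*(x + (-14 + 7*(-21))) = (-1125 + x)*(x + (-14 - 147)) = (-1125 + x)*(x - 161) = (-1125 + x)*(-161 + x))
(((609310 - 964811) - 4720) + b(1399)) - 2185012 = (((609310 - 964811) - 4720) + (181125 + 1399**2 - 1286*1399)) - 2185012 = ((-355501 - 4720) + (181125 + 1957201 - 1799114)) - 2185012 = (-360221 + 339212) - 2185012 = -21009 - 2185012 = -2206021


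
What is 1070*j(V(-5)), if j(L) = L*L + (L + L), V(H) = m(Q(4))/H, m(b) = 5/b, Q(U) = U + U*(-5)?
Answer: 17655/128 ≈ 137.93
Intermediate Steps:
Q(U) = -4*U (Q(U) = U - 5*U = -4*U)
V(H) = -5/(16*H) (V(H) = (5/((-4*4)))/H = (5/(-16))/H = (5*(-1/16))/H = -5/(16*H))
j(L) = L² + 2*L
1070*j(V(-5)) = 1070*((-5/16/(-5))*(2 - 5/16/(-5))) = 1070*((-5/16*(-⅕))*(2 - 5/16*(-⅕))) = 1070*((2 + 1/16)/16) = 1070*((1/16)*(33/16)) = 1070*(33/256) = 17655/128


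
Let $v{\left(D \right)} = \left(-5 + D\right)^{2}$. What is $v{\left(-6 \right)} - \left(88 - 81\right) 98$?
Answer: $-565$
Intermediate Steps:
$v{\left(-6 \right)} - \left(88 - 81\right) 98 = \left(-5 - 6\right)^{2} - \left(88 - 81\right) 98 = \left(-11\right)^{2} - 7 \cdot 98 = 121 - 686 = -565$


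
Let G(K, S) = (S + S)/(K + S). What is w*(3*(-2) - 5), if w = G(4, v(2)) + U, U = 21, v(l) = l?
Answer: -715/3 ≈ -238.33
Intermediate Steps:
G(K, S) = 2*S/(K + S) (G(K, S) = (2*S)/(K + S) = 2*S/(K + S))
w = 65/3 (w = 2*2/(4 + 2) + 21 = 2*2/6 + 21 = 2*2*(⅙) + 21 = ⅔ + 21 = 65/3 ≈ 21.667)
w*(3*(-2) - 5) = 65*(3*(-2) - 5)/3 = 65*(-6 - 5)/3 = (65/3)*(-11) = -715/3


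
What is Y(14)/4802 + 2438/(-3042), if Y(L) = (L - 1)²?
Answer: -5596589/7303842 ≈ -0.76625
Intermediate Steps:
Y(L) = (-1 + L)²
Y(14)/4802 + 2438/(-3042) = (-1 + 14)²/4802 + 2438/(-3042) = 13²*(1/4802) + 2438*(-1/3042) = 169*(1/4802) - 1219/1521 = 169/4802 - 1219/1521 = -5596589/7303842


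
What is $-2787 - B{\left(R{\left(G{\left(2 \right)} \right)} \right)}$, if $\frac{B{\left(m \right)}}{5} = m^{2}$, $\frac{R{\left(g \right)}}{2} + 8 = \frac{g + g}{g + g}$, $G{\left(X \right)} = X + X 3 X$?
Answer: $-3767$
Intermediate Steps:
$G{\left(X \right)} = X + 3 X^{2}$ ($G{\left(X \right)} = X + 3 X X = X + 3 X^{2}$)
$R{\left(g \right)} = -14$ ($R{\left(g \right)} = -16 + 2 \frac{g + g}{g + g} = -16 + 2 \frac{2 g}{2 g} = -16 + 2 \cdot 2 g \frac{1}{2 g} = -16 + 2 \cdot 1 = -16 + 2 = -14$)
$B{\left(m \right)} = 5 m^{2}$
$-2787 - B{\left(R{\left(G{\left(2 \right)} \right)} \right)} = -2787 - 5 \left(-14\right)^{2} = -2787 - 5 \cdot 196 = -2787 - 980 = -3767$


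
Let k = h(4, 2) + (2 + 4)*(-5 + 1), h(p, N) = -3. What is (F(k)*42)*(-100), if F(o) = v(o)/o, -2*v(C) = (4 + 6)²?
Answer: -70000/9 ≈ -7777.8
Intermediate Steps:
k = -27 (k = -3 + (2 + 4)*(-5 + 1) = -3 + 6*(-4) = -3 - 24 = -27)
v(C) = -50 (v(C) = -(4 + 6)²/2 = -½*10² = -½*100 = -50)
F(o) = -50/o
(F(k)*42)*(-100) = (-50/(-27)*42)*(-100) = (-50*(-1/27)*42)*(-100) = ((50/27)*42)*(-100) = (700/9)*(-100) = -70000/9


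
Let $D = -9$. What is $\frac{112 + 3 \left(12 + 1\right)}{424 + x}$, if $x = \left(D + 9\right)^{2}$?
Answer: $\frac{151}{424} \approx 0.35613$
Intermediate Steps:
$x = 0$ ($x = \left(-9 + 9\right)^{2} = 0^{2} = 0$)
$\frac{112 + 3 \left(12 + 1\right)}{424 + x} = \frac{112 + 3 \left(12 + 1\right)}{424 + 0} = \frac{112 + 3 \cdot 13}{424} = \left(112 + 39\right) \frac{1}{424} = 151 \cdot \frac{1}{424} = \frac{151}{424}$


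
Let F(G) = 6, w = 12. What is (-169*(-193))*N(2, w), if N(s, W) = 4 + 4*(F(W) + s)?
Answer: 1174212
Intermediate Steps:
N(s, W) = 28 + 4*s (N(s, W) = 4 + 4*(6 + s) = 4 + (24 + 4*s) = 28 + 4*s)
(-169*(-193))*N(2, w) = (-169*(-193))*(28 + 4*2) = 32617*(28 + 8) = 32617*36 = 1174212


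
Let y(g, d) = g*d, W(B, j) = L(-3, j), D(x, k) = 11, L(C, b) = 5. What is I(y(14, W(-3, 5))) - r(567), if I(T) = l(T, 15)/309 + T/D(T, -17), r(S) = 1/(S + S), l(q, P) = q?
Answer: 8466067/1284822 ≈ 6.5893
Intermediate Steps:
W(B, j) = 5
y(g, d) = d*g
r(S) = 1/(2*S)
I(T) = 320*T/3399 (I(T) = T/309 + T/11 = 320*T/3399)
I(y(14, W(-3, 5))) - r(567) = 320*(5*14)/3399 - 1/(2*567) = (320/3399)*70 - 1/(2*567) = 22400/3399 - 1*1/1134 = 22400/3399 - 1/1134 = 8466067/1284822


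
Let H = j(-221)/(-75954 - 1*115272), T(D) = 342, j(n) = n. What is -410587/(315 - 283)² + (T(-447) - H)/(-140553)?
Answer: -5517786533185895/13761222644736 ≈ -400.97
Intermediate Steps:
H = 221/191226 (H = -221/(-75954 - 1*115272) = -221/(-75954 - 115272) = -221/(-191226) = -221*(-1/191226) = 221/191226 ≈ 0.0011557)
-410587/(315 - 283)² + (T(-447) - H)/(-140553) = -410587/(315 - 283)² + (342 - 1*221/191226)/(-140553) = -410587/(32²) + (342 - 221/191226)*(-1/140553) = -410587/1024 + (65399071/191226)*(-1/140553) = -410587*1/1024 - 65399071/26877387978 = -410587/1024 - 65399071/26877387978 = -5517786533185895/13761222644736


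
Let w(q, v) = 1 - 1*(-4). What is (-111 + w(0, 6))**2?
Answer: 11236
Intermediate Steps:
w(q, v) = 5 (w(q, v) = 1 + 4 = 5)
(-111 + w(0, 6))**2 = (-111 + 5)**2 = (-106)**2 = 11236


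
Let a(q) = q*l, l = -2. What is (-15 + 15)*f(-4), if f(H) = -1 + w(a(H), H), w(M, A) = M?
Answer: 0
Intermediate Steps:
a(q) = -2*q (a(q) = q*(-2) = -2*q)
f(H) = -1 - 2*H
(-15 + 15)*f(-4) = (-15 + 15)*(-1 - 2*(-4)) = 0*(-1 + 8) = 0*7 = 0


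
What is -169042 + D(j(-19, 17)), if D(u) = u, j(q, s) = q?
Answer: -169061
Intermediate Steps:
-169042 + D(j(-19, 17)) = -169042 - 19 = -169061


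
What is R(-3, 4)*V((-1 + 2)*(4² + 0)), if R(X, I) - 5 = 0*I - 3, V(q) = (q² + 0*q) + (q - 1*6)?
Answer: 532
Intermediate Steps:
V(q) = -6 + q + q² (V(q) = (q² + 0) + (q - 6) = q² + (-6 + q) = -6 + q + q²)
R(X, I) = 2 (R(X, I) = 5 + (0*I - 3) = 5 + (0 - 3) = 5 - 3 = 2)
R(-3, 4)*V((-1 + 2)*(4² + 0)) = 2*(-6 + (-1 + 2)*(4² + 0) + ((-1 + 2)*(4² + 0))²) = 2*(-6 + 1*(16 + 0) + (1*(16 + 0))²) = 2*(-6 + 1*16 + (1*16)²) = 2*(-6 + 16 + 16²) = 2*(-6 + 16 + 256) = 2*266 = 532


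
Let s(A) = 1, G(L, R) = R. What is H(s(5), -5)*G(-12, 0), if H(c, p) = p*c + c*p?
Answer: 0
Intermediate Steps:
H(c, p) = 2*c*p (H(c, p) = c*p + c*p = 2*c*p)
H(s(5), -5)*G(-12, 0) = (2*1*(-5))*0 = -10*0 = 0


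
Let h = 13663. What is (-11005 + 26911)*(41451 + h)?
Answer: 876643284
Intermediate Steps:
(-11005 + 26911)*(41451 + h) = (-11005 + 26911)*(41451 + 13663) = 15906*55114 = 876643284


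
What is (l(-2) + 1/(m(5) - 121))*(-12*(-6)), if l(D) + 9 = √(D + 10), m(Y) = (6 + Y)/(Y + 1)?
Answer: -463752/715 + 144*√2 ≈ -444.96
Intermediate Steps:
m(Y) = (6 + Y)/(1 + Y)
l(D) = -9 + √(10 + D) (l(D) = -9 + √(D + 10) = -9 + √(10 + D))
(l(-2) + 1/(m(5) - 121))*(-12*(-6)) = ((-9 + √(10 - 2)) + 1/((6 + 5)/(1 + 5) - 121))*(-12*(-6)) = ((-9 + √8) + 1/(11/6 - 121))*72 = ((-9 + 2*√2) + 1/((⅙)*11 - 121))*72 = ((-9 + 2*√2) + 1/(11/6 - 121))*72 = ((-9 + 2*√2) + 1/(-715/6))*72 = ((-9 + 2*√2) - 6/715)*72 = (-6441/715 + 2*√2)*72 = -463752/715 + 144*√2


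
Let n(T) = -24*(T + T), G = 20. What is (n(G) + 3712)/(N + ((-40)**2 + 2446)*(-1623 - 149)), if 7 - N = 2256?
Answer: -2752/7171761 ≈ -0.00038373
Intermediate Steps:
N = -2249 (N = 7 - 1*2256 = 7 - 2256 = -2249)
n(T) = -48*T
(n(G) + 3712)/(N + ((-40)**2 + 2446)*(-1623 - 149)) = (-48*20 + 3712)/(-2249 + ((-40)**2 + 2446)*(-1623 - 149)) = (-960 + 3712)/(-2249 + (1600 + 2446)*(-1772)) = 2752/(-2249 + 4046*(-1772)) = 2752/(-2249 - 7169512) = 2752/(-7171761) = 2752*(-1/7171761) = -2752/7171761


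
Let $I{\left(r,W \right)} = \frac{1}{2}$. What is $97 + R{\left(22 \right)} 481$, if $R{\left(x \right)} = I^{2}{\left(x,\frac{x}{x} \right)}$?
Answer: $\frac{869}{4} \approx 217.25$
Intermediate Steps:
$I{\left(r,W \right)} = \frac{1}{2}$
$R{\left(x \right)} = \frac{1}{4}$ ($R{\left(x \right)} = \left(\frac{1}{2}\right)^{2} = \frac{1}{4}$)
$97 + R{\left(22 \right)} 481 = 97 + \frac{1}{4} \cdot 481 = 97 + \frac{481}{4} = \frac{869}{4}$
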